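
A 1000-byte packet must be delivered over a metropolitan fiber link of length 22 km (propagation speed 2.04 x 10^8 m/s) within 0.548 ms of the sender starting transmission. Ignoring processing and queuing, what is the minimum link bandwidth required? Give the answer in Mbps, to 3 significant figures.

L = 8000 bits.
Propagation delay = 22000 / 204000000 = 0.107843 ms.
Transmission budget = 0.548 − 0.107843 = 0.440157 ms.
R ≥ L / t_tx = 8000 bits / 0.000440157 s = 18.2 Mbps.

18.2 Mbps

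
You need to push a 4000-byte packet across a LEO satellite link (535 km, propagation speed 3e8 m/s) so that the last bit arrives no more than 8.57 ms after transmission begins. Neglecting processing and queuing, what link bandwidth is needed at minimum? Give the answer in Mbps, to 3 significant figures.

4.72 Mbps

L = 32000 bits.
Propagation delay = 535000 / 300000000 = 1.78333 ms.
Transmission budget = 8.57 − 1.78333 = 6.78667 ms.
R ≥ L / t_tx = 32000 bits / 0.00678667 s = 4.72 Mbps.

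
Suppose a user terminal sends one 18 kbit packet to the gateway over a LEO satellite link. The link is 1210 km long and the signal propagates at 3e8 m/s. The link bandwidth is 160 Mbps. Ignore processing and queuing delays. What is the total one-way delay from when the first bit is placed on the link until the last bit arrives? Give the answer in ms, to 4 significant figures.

4.146 ms

L = 18000 bits.
Transmission delay = L/R = 18000 / 160000000 = 0.1125 ms.
Propagation delay = d/s = 1210000 m / 300000000 m/s = 4.03333 ms.
Total = 4.146 ms.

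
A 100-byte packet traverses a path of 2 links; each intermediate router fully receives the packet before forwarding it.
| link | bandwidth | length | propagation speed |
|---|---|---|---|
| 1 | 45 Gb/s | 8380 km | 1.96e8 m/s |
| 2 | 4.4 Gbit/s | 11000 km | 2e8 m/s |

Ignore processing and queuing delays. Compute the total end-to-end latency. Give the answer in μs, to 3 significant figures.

L = 100 × 8 = 800 bits.
Transmission delays (L/R per hop): 0.0177778, 0.181818 μs; sum = 0.199596 μs.
Propagation delays (d/s per hop): 42755.1, 55000 μs; sum = 97755.1 μs.
End-to-end = 97800 μs.

97800 μs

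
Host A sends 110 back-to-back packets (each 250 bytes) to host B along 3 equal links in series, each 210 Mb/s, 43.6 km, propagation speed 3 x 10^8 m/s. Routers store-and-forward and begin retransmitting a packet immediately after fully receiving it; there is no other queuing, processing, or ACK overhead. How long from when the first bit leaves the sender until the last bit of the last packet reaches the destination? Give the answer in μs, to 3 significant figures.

1500 μs

Per-hop transmission t_tx = L/R = 2000/210000000 = 9.52381 μs.
Per-hop propagation t_prop = 43600/300000000 = 145.333 μs.
Pipeline fill: first packet needs 3·t_tx to clear all hops; remaining 109 packets each add one t_tx.
Total = (3+110-1)·t_tx + 3·t_prop = 112·9.52381 + 3·145.333 = 1500 μs.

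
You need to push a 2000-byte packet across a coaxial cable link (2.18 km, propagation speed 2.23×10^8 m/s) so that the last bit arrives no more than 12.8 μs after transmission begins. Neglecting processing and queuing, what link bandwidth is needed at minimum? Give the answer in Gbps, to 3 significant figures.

L = 16000 bits.
Propagation delay = 2180 / 223000000 = 9.77578 μs.
Transmission budget = 12.8 − 9.77578 = 3.02422 μs.
R ≥ L / t_tx = 16000 bits / 3.02422e-06 s = 5.29 Gbps.

5.29 Gbps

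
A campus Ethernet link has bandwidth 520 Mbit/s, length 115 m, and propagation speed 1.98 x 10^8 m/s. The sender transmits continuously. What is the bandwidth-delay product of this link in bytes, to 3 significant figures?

Propagation delay = 115 / 198000000 = 5.80808e-07 s.
BDP = R × t_prop = 520000000 × 5.80808e-07 = 302.02 bits.
In bytes: 302.02/8 = 37.8 bytes.

37.8 bytes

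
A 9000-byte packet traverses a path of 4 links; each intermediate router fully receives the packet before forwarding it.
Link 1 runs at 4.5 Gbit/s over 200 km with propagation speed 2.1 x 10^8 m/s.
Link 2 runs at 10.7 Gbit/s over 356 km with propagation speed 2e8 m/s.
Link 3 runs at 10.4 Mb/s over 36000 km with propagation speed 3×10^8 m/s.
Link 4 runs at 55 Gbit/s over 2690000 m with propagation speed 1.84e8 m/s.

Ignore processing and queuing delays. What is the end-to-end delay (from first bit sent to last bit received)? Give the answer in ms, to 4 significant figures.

144.3 ms

L = 9000 × 8 = 72000 bits.
Transmission delays (L/R per hop): 0.016, 0.00672897, 6.92308, 0.00130909 ms; sum = 6.94711 ms.
Propagation delays (d/s per hop): 0.952381, 1.78, 120, 14.6196 ms; sum = 137.352 ms.
End-to-end = 144.3 ms.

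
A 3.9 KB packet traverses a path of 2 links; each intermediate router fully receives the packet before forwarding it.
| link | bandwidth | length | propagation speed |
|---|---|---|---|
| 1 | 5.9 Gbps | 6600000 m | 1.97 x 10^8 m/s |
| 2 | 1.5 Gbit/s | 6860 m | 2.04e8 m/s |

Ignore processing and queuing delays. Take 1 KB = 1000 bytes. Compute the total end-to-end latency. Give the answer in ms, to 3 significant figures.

L = 31200 bits.
Transmission delays (L/R per hop): 0.00528814, 0.0208 ms; sum = 0.0260881 ms.
Propagation delays (d/s per hop): 33.5025, 0.0336275 ms; sum = 33.5362 ms.
End-to-end = 33.6 ms.

33.6 ms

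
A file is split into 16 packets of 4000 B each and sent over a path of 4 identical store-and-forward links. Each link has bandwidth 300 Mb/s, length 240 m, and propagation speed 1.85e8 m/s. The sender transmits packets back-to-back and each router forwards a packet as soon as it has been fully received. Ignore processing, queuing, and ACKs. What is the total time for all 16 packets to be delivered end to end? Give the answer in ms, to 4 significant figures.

Per-hop transmission t_tx = L/R = 32000/300000000 = 0.106667 ms.
Per-hop propagation t_prop = 240/185000000 = 0.0012973 ms.
Pipeline fill: first packet needs 4·t_tx to clear all hops; remaining 15 packets each add one t_tx.
Total = (4+16-1)·t_tx + 4·t_prop = 19·0.106667 + 4·0.0012973 = 2.032 ms.

2.032 ms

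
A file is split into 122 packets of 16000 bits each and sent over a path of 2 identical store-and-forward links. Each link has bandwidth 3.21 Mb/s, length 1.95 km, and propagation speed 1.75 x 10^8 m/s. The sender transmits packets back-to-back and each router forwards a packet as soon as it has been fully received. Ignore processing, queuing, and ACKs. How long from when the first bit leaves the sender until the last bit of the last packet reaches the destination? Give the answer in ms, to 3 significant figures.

613 ms

Per-hop transmission t_tx = L/R = 16000/3210000 = 4.98442 ms.
Per-hop propagation t_prop = 1950/175000000 = 0.0111429 ms.
Pipeline fill: first packet needs 2·t_tx to clear all hops; remaining 121 packets each add one t_tx.
Total = (2+122-1)·t_tx + 2·t_prop = 123·4.98442 + 2·0.0111429 = 613 ms.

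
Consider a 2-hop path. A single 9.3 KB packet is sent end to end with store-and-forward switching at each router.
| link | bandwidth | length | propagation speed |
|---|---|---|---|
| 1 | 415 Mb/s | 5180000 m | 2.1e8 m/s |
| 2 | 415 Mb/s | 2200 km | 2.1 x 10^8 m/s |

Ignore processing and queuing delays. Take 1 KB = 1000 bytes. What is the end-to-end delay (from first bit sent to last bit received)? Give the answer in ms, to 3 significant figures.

35.5 ms

L = 74400 bits.
Transmission delay per hop = L/R = 74400/415000000 = 0.179277 ms; 2 hops → 0.358554 ms.
Propagation delays (d/s per hop): 24.6667, 10.4762 ms; sum = 35.1429 ms.
End-to-end = 35.5 ms.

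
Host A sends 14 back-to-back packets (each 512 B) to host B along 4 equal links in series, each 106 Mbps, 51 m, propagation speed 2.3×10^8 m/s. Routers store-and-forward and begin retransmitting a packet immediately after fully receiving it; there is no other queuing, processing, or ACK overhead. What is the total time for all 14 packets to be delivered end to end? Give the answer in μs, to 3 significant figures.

Per-hop transmission t_tx = L/R = 4096/106000000 = 38.6415 μs.
Per-hop propagation t_prop = 51/2.3e+08 = 0.221739 μs.
Pipeline fill: first packet needs 4·t_tx to clear all hops; remaining 13 packets each add one t_tx.
Total = (4+14-1)·t_tx + 4·t_prop = 17·38.6415 + 4·0.221739 = 658 μs.

658 μs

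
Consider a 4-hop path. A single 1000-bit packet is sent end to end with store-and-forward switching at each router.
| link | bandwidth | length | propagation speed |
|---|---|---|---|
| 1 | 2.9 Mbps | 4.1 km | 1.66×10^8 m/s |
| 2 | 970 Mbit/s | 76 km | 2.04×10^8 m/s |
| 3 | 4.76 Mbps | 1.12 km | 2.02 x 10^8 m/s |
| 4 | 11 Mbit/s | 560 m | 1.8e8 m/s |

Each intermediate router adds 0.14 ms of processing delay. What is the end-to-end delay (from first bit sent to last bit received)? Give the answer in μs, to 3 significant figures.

Transmission delays (L/R per hop): 344.828, 1.03093, 210.084, 90.9091 μs; sum = 646.852 μs.
Propagation delays (d/s per hop): 24.6988, 372.549, 5.54455, 3.11111 μs; sum = 405.903 μs.
Processing at 3 router(s): 3 × 0.14 ms = 420 μs.
End-to-end = 1470 μs.

1470 μs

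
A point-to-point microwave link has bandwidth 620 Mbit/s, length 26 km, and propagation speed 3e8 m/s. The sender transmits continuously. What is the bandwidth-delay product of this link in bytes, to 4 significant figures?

Propagation delay = 26000 / 300000000 = 8.66667e-05 s.
BDP = R × t_prop = 620000000 × 8.66667e-05 = 53733.3 bits.
In bytes: 53733.3/8 = 6717 bytes.

6717 bytes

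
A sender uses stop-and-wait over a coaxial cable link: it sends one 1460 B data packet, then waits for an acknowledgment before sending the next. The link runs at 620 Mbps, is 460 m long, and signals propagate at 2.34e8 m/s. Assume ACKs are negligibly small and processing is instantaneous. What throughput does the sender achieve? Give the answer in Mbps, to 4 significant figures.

512.9 Mbps

t_tx = L/R = 11680/620000000 = 1.88387e-05 s.
t_prop = 460/234000000 = 1.96581e-06 s; RTT = 3.93162e-06 s.
Cycle = t_tx + RTT = 2.27703e-05 s.
Throughput = L / cycle = 11680 / 2.27703e-05 = 512.9 Mbps.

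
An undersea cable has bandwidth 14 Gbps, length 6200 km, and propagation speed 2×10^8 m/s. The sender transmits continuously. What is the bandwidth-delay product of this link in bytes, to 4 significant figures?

54250000 bytes

Propagation delay = 6200000 / 200000000 = 0.031 s.
BDP = R × t_prop = 14000000000 × 0.031 = 434000000 bits.
In bytes: 434000000/8 = 54250000 bytes.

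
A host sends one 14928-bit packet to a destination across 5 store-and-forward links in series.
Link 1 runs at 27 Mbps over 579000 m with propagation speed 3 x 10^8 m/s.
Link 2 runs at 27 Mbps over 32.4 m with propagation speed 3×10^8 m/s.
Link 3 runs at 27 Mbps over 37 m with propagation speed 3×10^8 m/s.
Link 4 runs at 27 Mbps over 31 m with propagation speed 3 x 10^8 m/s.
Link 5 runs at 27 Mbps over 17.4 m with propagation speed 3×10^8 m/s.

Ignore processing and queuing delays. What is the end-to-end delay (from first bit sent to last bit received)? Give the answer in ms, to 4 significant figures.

Transmission delay per hop = L/R = 14928/27000000 = 0.552889 ms; 5 hops → 2.76444 ms.
Propagation delays (d/s per hop): 1.93, 0.000108, 0.000123333, 0.000103333, 5.8e-05 ms; sum = 1.93039 ms.
End-to-end = 4.695 ms.

4.695 ms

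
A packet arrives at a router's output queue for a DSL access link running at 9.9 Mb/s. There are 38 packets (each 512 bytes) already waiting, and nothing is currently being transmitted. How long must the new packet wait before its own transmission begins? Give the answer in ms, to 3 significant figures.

15.7 ms

Each queued packet: L/R = 4096/9900000 = 0.413737 ms.
38 queued → 15.722 ms.
Queuing delay = 15.7 ms.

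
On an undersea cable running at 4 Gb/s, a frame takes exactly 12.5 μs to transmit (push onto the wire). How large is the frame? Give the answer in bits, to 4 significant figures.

L = R × t_tx = 4000000000 b/s × 1.25e-05 s = 50000 bits.

50000 bits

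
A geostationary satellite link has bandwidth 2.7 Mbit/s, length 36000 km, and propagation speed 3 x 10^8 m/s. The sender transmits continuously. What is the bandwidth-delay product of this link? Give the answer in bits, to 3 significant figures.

Propagation delay = 36000000 / 300000000 = 0.12 s.
BDP = R × t_prop = 2700000 × 0.12 = 324000 bits.

324000 bits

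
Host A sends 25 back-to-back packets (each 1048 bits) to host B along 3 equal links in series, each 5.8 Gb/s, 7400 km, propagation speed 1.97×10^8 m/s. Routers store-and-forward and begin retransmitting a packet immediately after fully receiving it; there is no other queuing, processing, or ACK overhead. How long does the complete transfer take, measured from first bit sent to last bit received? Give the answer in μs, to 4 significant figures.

112700 μs

Per-hop transmission t_tx = L/R = 1048/5800000000 = 0.18069 μs.
Per-hop propagation t_prop = 7400000/197000000 = 37563.5 μs.
Pipeline fill: first packet needs 3·t_tx to clear all hops; remaining 24 packets each add one t_tx.
Total = (3+25-1)·t_tx + 3·t_prop = 27·0.18069 + 3·37563.5 = 112700 μs.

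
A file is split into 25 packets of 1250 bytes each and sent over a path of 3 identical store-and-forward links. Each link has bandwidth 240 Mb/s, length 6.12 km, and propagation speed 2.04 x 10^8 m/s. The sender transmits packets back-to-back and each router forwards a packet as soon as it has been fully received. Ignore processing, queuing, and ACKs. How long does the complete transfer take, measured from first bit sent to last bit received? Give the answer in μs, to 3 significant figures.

1220 μs

Per-hop transmission t_tx = L/R = 10000/240000000 = 41.6667 μs.
Per-hop propagation t_prop = 6120/204000000 = 30 μs.
Pipeline fill: first packet needs 3·t_tx to clear all hops; remaining 24 packets each add one t_tx.
Total = (3+25-1)·t_tx + 3·t_prop = 27·41.6667 + 3·30 = 1220 μs.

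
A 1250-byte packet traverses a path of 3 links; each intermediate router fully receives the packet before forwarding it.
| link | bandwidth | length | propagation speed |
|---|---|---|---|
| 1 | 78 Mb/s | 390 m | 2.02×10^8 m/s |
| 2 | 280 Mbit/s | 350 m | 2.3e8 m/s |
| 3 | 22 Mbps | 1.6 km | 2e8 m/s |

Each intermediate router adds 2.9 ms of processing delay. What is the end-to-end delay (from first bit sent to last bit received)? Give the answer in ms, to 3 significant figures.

6.43 ms

L = 1250 × 8 = 10000 bits.
Transmission delays (L/R per hop): 0.128205, 0.0357143, 0.454545 ms; sum = 0.618465 ms.
Propagation delays (d/s per hop): 0.00193069, 0.00152174, 0.008 ms; sum = 0.0114524 ms.
Processing at 2 router(s): 2 × 2.9 ms = 5.8 ms.
End-to-end = 6.43 ms.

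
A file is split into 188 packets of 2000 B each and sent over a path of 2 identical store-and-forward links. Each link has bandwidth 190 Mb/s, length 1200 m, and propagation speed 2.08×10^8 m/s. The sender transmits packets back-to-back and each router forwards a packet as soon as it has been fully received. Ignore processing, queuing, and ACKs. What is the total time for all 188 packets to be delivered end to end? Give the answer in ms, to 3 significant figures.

Per-hop transmission t_tx = L/R = 16000/190000000 = 0.0842105 ms.
Per-hop propagation t_prop = 1200/208000000 = 0.00576923 ms.
Pipeline fill: first packet needs 2·t_tx to clear all hops; remaining 187 packets each add one t_tx.
Total = (2+188-1)·t_tx + 2·t_prop = 189·0.0842105 + 2·0.00576923 = 15.9 ms.

15.9 ms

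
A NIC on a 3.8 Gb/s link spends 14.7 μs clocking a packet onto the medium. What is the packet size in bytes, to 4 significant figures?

6983 bytes

L = R × t_tx = 3800000000 b/s × 1.47e-05 s = 55860 bits.
In bytes: 55860 / 8 = 6983 bytes.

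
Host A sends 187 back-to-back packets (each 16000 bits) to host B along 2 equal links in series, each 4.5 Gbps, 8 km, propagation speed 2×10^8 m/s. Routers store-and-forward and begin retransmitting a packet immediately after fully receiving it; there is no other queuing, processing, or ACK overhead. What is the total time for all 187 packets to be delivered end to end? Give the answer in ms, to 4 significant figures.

Per-hop transmission t_tx = L/R = 16000/4500000000 = 0.00355556 ms.
Per-hop propagation t_prop = 8000/200000000 = 0.04 ms.
Pipeline fill: first packet needs 2·t_tx to clear all hops; remaining 186 packets each add one t_tx.
Total = (2+187-1)·t_tx + 2·t_prop = 188·0.00355556 + 2·0.04 = 0.7484 ms.

0.7484 ms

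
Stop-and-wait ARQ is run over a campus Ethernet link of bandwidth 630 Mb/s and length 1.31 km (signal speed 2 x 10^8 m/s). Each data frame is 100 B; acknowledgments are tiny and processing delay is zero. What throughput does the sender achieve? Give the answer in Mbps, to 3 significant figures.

t_tx = L/R = 800/630000000 = 1.26984e-06 s.
t_prop = 1310/200000000 = 6.55e-06 s; RTT = 1.31e-05 s.
Cycle = t_tx + RTT = 1.43698e-05 s.
Throughput = L / cycle = 800 / 1.43698e-05 = 55.7 Mbps.

55.7 Mbps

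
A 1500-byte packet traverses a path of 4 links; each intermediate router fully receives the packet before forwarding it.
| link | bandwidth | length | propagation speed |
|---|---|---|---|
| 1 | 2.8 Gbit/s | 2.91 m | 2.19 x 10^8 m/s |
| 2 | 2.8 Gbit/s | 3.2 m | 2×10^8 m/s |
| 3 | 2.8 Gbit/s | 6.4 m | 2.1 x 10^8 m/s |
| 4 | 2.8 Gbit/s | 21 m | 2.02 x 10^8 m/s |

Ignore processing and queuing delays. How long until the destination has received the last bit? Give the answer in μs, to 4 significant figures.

17.31 μs

L = 1500 × 8 = 12000 bits.
Transmission delay per hop = L/R = 12000/2800000000 = 4.28571 μs; 4 hops → 17.1429 μs.
Propagation delays (d/s per hop): 0.0132877, 0.016, 0.0304762, 0.10396 μs; sum = 0.163724 μs.
End-to-end = 17.31 μs.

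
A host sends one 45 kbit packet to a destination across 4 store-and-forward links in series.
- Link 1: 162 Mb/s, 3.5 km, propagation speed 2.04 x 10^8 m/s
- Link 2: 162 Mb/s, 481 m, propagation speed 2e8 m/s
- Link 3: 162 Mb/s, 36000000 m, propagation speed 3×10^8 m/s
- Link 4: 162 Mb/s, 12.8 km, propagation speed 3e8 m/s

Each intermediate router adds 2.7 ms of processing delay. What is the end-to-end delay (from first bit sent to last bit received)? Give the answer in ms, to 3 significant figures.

129 ms

L = 45000 bits.
Transmission delay per hop = L/R = 45000/162000000 = 0.277778 ms; 4 hops → 1.11111 ms.
Propagation delays (d/s per hop): 0.0171569, 0.002405, 120, 0.0426667 ms; sum = 120.062 ms.
Processing at 3 router(s): 3 × 2.7 ms = 8.1 ms.
End-to-end = 129 ms.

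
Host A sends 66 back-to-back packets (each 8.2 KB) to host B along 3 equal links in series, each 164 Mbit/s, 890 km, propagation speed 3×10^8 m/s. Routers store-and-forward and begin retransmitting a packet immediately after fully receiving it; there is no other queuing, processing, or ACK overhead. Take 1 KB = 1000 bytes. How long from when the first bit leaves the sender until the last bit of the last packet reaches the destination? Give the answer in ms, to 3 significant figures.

Per-hop transmission t_tx = L/R = 65600/164000000 = 0.4 ms.
Per-hop propagation t_prop = 890000/300000000 = 2.96667 ms.
Pipeline fill: first packet needs 3·t_tx to clear all hops; remaining 65 packets each add one t_tx.
Total = (3+66-1)·t_tx + 3·t_prop = 68·0.4 + 3·2.96667 = 36.1 ms.

36.1 ms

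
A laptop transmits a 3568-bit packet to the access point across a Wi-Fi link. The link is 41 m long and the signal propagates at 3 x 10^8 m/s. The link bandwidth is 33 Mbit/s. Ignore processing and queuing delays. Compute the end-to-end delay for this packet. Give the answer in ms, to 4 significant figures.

0.1083 ms

Transmission delay = L/R = 3568 / 33000000 = 0.108121 ms.
Propagation delay = d/s = 41 m / 300000000 m/s = 0.000136667 ms.
Total = 0.1083 ms.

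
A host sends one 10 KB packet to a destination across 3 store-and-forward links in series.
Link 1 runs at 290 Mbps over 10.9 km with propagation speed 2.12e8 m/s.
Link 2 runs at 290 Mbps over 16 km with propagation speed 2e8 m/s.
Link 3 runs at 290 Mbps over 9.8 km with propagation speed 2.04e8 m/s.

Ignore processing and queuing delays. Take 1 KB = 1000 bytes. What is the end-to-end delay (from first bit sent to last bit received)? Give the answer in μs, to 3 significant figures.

L = 80000 bits.
Transmission delay per hop = L/R = 80000/290000000 = 275.862 μs; 3 hops → 827.586 μs.
Propagation delays (d/s per hop): 51.4151, 80, 48.0392 μs; sum = 179.454 μs.
End-to-end = 1010 μs.

1010 μs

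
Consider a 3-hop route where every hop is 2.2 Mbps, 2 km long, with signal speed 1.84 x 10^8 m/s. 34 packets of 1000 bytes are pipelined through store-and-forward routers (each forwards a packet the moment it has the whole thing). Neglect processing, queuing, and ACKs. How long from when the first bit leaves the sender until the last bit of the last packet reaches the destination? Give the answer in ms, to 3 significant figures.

131 ms

Per-hop transmission t_tx = L/R = 8000/2200000 = 3.63636 ms.
Per-hop propagation t_prop = 2000/184000000 = 0.0108696 ms.
Pipeline fill: first packet needs 3·t_tx to clear all hops; remaining 33 packets each add one t_tx.
Total = (3+34-1)·t_tx + 3·t_prop = 36·3.63636 + 3·0.0108696 = 131 ms.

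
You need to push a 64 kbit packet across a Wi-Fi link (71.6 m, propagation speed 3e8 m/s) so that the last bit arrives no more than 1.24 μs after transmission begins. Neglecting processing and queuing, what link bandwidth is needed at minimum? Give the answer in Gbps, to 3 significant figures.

63.9 Gbps

Propagation delay = 71.6 / 300000000 = 0.238667 μs.
Transmission budget = 1.24 − 0.238667 = 1.00133 μs.
R ≥ L / t_tx = 64000 bits / 1.00133e-06 s = 63.9 Gbps.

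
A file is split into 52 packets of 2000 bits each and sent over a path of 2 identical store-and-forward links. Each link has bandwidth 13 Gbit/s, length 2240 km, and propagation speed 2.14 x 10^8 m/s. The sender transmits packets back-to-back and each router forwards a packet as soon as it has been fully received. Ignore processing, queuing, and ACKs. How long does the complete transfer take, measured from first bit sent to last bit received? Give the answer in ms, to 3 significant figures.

20.9 ms

Per-hop transmission t_tx = L/R = 2000/13000000000 = 0.000153846 ms.
Per-hop propagation t_prop = 2240000/214000000 = 10.4673 ms.
Pipeline fill: first packet needs 2·t_tx to clear all hops; remaining 51 packets each add one t_tx.
Total = (2+52-1)·t_tx + 2·t_prop = 53·0.000153846 + 2·10.4673 = 20.9 ms.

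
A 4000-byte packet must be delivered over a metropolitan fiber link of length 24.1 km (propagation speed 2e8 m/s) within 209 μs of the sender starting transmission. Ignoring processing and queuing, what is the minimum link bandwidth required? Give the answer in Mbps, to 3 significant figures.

L = 32000 bits.
Propagation delay = 24100 / 200000000 = 120.5 μs.
Transmission budget = 209 − 120.5 = 88.5 μs.
R ≥ L / t_tx = 32000 bits / 8.85e-05 s = 362 Mbps.

362 Mbps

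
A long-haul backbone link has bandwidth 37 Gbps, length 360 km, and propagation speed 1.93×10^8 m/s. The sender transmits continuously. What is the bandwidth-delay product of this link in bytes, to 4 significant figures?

8627000 bytes

Propagation delay = 360000 / 193000000 = 0.00186528 s.
BDP = R × t_prop = 37000000000 × 0.00186528 = 69015500 bits.
In bytes: 69015500/8 = 8627000 bytes.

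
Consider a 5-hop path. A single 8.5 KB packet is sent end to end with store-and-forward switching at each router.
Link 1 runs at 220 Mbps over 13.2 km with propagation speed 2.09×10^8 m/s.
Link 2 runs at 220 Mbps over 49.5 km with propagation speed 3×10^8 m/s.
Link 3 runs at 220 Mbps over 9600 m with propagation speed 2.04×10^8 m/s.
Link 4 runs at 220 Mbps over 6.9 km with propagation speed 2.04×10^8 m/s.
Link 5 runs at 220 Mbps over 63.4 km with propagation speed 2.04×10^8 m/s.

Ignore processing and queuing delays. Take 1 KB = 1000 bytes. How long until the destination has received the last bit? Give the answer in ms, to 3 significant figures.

L = 68000 bits.
Transmission delay per hop = L/R = 68000/220000000 = 0.309091 ms; 5 hops → 1.54545 ms.
Propagation delays (d/s per hop): 0.0631579, 0.165, 0.0470588, 0.0338235, 0.310784 ms; sum = 0.619825 ms.
End-to-end = 2.17 ms.

2.17 ms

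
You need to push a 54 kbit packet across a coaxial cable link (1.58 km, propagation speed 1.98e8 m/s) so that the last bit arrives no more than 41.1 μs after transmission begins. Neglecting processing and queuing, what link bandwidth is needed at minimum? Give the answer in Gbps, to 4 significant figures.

1.630 Gbps

Propagation delay = 1580 / 198000000 = 7.9798 μs.
Transmission budget = 41.1 − 7.9798 = 33.1202 μs.
R ≥ L / t_tx = 54000 bits / 3.31202e-05 s = 1.630 Gbps.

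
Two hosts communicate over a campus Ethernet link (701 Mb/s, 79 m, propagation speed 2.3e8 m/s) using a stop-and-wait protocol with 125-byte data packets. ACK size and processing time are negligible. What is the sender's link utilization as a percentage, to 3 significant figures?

t_tx = L/R = 1000/701000000 = 1.42653e-06 s.
t_prop = 79/2.3e+08 = 3.43478e-07 s; RTT = 6.86957e-07 s.
Cycle = t_tx + RTT = 2.11349e-06 s.
Utilization = t_tx / cycle = 1.42653e-06/2.11349e-06 = 67.5 %.

67.5 %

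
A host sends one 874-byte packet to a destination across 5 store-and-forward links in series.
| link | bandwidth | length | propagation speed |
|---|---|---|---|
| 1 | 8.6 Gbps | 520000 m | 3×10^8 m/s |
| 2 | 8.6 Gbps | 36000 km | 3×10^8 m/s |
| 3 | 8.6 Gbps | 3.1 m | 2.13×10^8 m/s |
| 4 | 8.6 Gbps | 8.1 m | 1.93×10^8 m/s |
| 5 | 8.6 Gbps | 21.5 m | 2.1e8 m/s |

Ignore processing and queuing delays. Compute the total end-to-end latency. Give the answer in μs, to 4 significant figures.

L = 874 × 8 = 6992 bits.
Transmission delay per hop = L/R = 6992/8600000000 = 0.813023 μs; 5 hops → 4.06512 μs.
Propagation delays (d/s per hop): 1733.33, 120000, 0.014554, 0.0419689, 0.102381 μs; sum = 121733 μs.
End-to-end = 121700 μs.

121700 μs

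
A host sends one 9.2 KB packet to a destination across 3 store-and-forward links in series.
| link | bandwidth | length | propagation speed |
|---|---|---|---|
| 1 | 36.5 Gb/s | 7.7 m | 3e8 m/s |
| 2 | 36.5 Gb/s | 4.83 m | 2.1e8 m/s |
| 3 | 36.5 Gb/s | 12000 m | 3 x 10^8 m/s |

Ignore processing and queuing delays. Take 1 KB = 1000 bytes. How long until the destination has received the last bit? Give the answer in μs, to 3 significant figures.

L = 73600 bits.
Transmission delay per hop = L/R = 73600/36500000000 = 2.01644 μs; 3 hops → 6.04932 μs.
Propagation delays (d/s per hop): 0.0256667, 0.023, 40 μs; sum = 40.0487 μs.
End-to-end = 46.1 μs.

46.1 μs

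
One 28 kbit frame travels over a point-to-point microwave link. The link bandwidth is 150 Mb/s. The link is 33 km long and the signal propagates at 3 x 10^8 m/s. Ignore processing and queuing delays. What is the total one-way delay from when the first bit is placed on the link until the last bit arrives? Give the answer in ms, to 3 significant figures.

0.297 ms

L = 28000 bits.
Transmission delay = L/R = 28000 / 150000000 = 0.186667 ms.
Propagation delay = d/s = 33000 m / 300000000 m/s = 0.11 ms.
Total = 0.297 ms.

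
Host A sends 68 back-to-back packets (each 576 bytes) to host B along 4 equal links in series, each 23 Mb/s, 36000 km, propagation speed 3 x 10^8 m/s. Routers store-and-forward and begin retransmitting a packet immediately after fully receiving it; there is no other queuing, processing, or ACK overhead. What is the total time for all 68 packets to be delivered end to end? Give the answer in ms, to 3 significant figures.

494 ms

Per-hop transmission t_tx = L/R = 4608/23000000 = 0.200348 ms.
Per-hop propagation t_prop = 36000000/300000000 = 120 ms.
Pipeline fill: first packet needs 4·t_tx to clear all hops; remaining 67 packets each add one t_tx.
Total = (4+68-1)·t_tx + 4·t_prop = 71·0.200348 + 4·120 = 494 ms.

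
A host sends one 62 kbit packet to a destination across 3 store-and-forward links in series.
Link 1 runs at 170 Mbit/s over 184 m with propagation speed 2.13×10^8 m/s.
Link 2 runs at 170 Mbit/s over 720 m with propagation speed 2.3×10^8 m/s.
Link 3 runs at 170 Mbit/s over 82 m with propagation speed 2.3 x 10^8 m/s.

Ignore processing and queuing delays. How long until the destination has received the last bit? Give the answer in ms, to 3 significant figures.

L = 62000 bits.
Transmission delay per hop = L/R = 62000/170000000 = 0.364706 ms; 3 hops → 1.09412 ms.
Propagation delays (d/s per hop): 0.00086385, 0.00313043, 0.000356522 ms; sum = 0.00435081 ms.
End-to-end = 1.10 ms.

1.10 ms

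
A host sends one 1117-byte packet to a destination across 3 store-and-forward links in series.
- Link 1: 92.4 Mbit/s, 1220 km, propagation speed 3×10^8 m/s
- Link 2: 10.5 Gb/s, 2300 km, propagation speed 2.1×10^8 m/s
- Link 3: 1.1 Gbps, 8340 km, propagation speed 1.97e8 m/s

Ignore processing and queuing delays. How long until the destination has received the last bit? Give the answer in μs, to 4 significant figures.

57460 μs

L = 1117 × 8 = 8936 bits.
Transmission delays (L/R per hop): 96.71, 0.851048, 8.12364 μs; sum = 105.685 μs.
Propagation delays (d/s per hop): 4066.67, 10952.4, 42335 μs; sum = 57354.1 μs.
End-to-end = 57460 μs.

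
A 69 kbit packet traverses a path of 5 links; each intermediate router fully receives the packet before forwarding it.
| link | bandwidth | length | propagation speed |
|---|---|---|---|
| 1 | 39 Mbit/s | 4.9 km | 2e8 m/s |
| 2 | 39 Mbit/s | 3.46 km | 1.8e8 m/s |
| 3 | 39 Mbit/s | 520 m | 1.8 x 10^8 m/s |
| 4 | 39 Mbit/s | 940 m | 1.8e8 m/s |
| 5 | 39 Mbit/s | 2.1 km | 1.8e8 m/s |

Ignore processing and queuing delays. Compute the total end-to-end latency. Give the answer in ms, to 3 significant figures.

8.91 ms

L = 69000 bits.
Transmission delay per hop = L/R = 69000/39000000 = 1.76923 ms; 5 hops → 8.84615 ms.
Propagation delays (d/s per hop): 0.0245, 0.0192222, 0.00288889, 0.00522222, 0.0116667 ms; sum = 0.0635 ms.
End-to-end = 8.91 ms.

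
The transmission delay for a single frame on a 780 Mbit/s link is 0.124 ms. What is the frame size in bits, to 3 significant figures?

96700 bits

L = R × t_tx = 780000000 b/s × 0.000124 s = 96720 bits.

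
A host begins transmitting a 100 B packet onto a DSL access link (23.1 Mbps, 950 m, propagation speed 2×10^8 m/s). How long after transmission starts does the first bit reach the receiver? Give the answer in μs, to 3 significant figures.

First bit experiences only propagation delay: d/s = 950/200000000 = 4.75 μs.

4.75 μs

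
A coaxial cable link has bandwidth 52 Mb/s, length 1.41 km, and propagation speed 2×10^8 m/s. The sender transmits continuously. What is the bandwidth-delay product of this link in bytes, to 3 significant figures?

45.8 bytes

Propagation delay = 1410 / 200000000 = 7.05e-06 s.
BDP = R × t_prop = 52000000 × 7.05e-06 = 366.6 bits.
In bytes: 366.6/8 = 45.8 bytes.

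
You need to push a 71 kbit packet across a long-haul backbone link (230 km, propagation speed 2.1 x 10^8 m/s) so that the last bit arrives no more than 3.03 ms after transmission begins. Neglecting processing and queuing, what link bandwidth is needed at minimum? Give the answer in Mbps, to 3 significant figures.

Propagation delay = 230000 / 210000000 = 1.09524 ms.
Transmission budget = 3.03 − 1.09524 = 1.93476 ms.
R ≥ L / t_tx = 71000 bits / 0.00193476 s = 36.7 Mbps.

36.7 Mbps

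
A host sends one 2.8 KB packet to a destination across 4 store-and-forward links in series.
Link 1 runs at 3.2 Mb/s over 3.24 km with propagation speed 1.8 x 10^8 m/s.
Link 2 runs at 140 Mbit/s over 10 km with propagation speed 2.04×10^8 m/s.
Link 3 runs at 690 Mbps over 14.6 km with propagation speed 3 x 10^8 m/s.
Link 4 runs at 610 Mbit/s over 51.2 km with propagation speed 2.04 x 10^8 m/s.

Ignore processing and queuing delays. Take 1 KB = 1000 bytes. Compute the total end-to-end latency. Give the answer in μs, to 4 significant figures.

L = 22400 bits.
Transmission delays (L/R per hop): 7000, 160, 32.4638, 36.7213 μs; sum = 7229.19 μs.
Propagation delays (d/s per hop): 18, 49.0196, 48.6667, 250.98 μs; sum = 366.667 μs.
End-to-end = 7596 μs.

7596 μs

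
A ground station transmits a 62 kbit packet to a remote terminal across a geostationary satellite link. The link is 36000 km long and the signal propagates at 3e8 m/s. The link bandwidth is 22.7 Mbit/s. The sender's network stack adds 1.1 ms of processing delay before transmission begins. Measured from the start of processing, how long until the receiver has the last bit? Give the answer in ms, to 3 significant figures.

124 ms

L = 62000 bits.
Transmission delay = L/R = 62000 / 22700000 = 2.73128 ms.
Propagation delay = d/s = 36000000 m / 300000000 m/s = 120 ms.
Plus processing delay 1.1 ms = 1.1 ms.
Total = 124 ms.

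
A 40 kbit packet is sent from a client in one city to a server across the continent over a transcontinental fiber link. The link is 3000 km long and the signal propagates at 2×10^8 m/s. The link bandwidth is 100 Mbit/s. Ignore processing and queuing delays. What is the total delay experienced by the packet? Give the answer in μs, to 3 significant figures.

L = 40000 bits.
Transmission delay = L/R = 40000 / 100000000 = 400 μs.
Propagation delay = d/s = 3000000 m / 200000000 m/s = 15000 μs.
Total = 15400 μs.

15400 μs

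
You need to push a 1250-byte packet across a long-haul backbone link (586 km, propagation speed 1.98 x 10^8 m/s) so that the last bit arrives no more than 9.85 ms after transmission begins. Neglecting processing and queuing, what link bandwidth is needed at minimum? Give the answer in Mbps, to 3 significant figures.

L = 10000 bits.
Propagation delay = 586000 / 198000000 = 2.9596 ms.
Transmission budget = 9.85 − 2.9596 = 6.8904 ms.
R ≥ L / t_tx = 10000 bits / 0.0068904 s = 1.45 Mbps.

1.45 Mbps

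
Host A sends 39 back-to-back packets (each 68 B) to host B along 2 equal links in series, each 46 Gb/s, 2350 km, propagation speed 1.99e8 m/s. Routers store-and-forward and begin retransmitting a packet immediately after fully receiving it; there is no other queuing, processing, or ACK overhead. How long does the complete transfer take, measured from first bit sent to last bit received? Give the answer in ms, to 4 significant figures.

23.62 ms

Per-hop transmission t_tx = L/R = 544/46000000000 = 1.18261e-05 ms.
Per-hop propagation t_prop = 2350000/199000000 = 11.809 ms.
Pipeline fill: first packet needs 2·t_tx to clear all hops; remaining 38 packets each add one t_tx.
Total = (2+39-1)·t_tx + 2·t_prop = 40·1.18261e-05 + 2·11.809 = 23.62 ms.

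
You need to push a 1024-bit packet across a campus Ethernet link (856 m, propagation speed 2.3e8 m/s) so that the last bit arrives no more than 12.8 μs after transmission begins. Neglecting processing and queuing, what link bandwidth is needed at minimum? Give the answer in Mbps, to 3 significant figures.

113 Mbps

Propagation delay = 856 / 2.3e+08 = 3.72174 μs.
Transmission budget = 12.8 − 3.72174 = 9.07826 μs.
R ≥ L / t_tx = 1024 bits / 9.07826e-06 s = 113 Mbps.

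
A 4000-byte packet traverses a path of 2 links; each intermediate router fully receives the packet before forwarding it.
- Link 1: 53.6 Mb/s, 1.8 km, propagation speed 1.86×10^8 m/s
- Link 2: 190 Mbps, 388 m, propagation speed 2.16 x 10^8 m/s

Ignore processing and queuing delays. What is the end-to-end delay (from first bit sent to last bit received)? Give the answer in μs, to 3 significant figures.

L = 4000 × 8 = 32000 bits.
Transmission delays (L/R per hop): 597.015, 168.421 μs; sum = 765.436 μs.
Propagation delays (d/s per hop): 9.67742, 1.7963 μs; sum = 11.4737 μs.
End-to-end = 777 μs.

777 μs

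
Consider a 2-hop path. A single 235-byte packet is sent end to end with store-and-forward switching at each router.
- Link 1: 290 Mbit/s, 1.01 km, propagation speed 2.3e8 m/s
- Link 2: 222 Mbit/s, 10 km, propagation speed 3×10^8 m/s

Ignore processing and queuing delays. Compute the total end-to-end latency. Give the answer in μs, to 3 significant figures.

52.7 μs

L = 235 × 8 = 1880 bits.
Transmission delays (L/R per hop): 6.48276, 8.46847 μs; sum = 14.9512 μs.
Propagation delays (d/s per hop): 4.3913, 33.3333 μs; sum = 37.7246 μs.
End-to-end = 52.7 μs.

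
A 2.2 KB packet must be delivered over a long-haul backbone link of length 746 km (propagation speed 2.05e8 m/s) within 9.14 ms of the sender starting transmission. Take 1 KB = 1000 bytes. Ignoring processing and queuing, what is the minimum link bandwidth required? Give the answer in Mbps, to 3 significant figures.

L = 17600 bits.
Propagation delay = 746000 / 2.05e+08 = 3.63902 ms.
Transmission budget = 9.14 − 3.63902 = 5.50098 ms.
R ≥ L / t_tx = 17600 bits / 0.00550098 s = 3.20 Mbps.

3.20 Mbps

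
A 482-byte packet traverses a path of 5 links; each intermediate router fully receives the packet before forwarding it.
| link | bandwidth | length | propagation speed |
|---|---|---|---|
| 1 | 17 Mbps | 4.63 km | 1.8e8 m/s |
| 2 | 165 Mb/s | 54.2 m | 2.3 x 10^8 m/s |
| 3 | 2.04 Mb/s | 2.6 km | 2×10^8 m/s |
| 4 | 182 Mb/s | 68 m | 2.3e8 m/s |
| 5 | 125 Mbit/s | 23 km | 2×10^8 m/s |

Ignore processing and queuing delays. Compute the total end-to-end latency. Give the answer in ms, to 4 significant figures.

2.347 ms

L = 482 × 8 = 3856 bits.
Transmission delays (L/R per hop): 0.226824, 0.0233697, 1.8902, 0.0211868, 0.030848 ms; sum = 2.19242 ms.
Propagation delays (d/s per hop): 0.0257222, 0.000235652, 0.013, 0.000295652, 0.115 ms; sum = 0.154254 ms.
End-to-end = 2.347 ms.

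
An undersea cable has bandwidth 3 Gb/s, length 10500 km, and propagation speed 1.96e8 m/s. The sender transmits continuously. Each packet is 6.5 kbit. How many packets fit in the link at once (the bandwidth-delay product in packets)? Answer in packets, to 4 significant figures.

24730 packets

Propagation delay = 10500000 / 196000000 = 0.0535714 s.
BDP = R × t_prop = 3000000000 × 0.0535714 = 160714000 bits.
In packets of 6500 bits: 24730 packets.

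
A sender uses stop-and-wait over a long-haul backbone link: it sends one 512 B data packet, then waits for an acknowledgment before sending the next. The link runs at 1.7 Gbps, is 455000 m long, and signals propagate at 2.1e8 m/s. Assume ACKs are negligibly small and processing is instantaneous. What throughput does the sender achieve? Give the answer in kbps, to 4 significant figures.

t_tx = L/R = 4096/1700000000 = 2.40941e-06 s.
t_prop = 455000/210000000 = 0.00216667 s; RTT = 0.00433333 s.
Cycle = t_tx + RTT = 0.00433574 s.
Throughput = L / cycle = 4096 / 0.00433574 = 944.7 kbps.

944.7 kbps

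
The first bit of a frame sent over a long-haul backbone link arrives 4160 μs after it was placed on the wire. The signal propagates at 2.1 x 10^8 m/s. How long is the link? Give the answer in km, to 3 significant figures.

874 km

d = s × t_prop = 210000000 × 0.00416 = 874 km.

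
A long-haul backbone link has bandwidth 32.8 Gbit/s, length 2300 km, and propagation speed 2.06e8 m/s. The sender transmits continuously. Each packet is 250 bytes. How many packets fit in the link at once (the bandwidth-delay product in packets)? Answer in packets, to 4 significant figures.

183100 packets

Propagation delay = 2300000 / 206000000 = 0.011165 s.
BDP = R × t_prop = 3.28e+10 × 0.011165 = 366214000 bits.
In packets of 2000 bits: 183100 packets.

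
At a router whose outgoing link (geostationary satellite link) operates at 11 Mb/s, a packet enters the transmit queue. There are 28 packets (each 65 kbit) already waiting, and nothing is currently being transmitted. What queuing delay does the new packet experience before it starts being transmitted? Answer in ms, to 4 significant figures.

Each queued packet: L/R = 65000/11000000 = 5.90909 ms.
28 queued → 165.455 ms.
Queuing delay = 165.5 ms.

165.5 ms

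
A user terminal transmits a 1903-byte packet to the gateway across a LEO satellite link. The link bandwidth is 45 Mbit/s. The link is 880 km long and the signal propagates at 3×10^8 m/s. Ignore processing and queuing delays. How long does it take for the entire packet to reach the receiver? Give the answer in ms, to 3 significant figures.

L = 1903 × 8 = 15224 bits.
Transmission delay = L/R = 15224 / 45000000 = 0.338311 ms.
Propagation delay = d/s = 880000 m / 300000000 m/s = 2.93333 ms.
Total = 3.27 ms.

3.27 ms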